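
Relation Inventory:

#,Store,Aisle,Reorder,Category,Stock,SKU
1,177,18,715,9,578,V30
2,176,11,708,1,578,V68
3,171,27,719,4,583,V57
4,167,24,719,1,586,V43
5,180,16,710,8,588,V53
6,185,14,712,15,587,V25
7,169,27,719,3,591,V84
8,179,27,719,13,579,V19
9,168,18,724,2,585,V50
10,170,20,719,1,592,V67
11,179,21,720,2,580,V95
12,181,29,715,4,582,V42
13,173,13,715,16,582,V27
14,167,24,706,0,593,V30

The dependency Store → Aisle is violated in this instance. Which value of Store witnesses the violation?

Store=177: row 1 → Aisle = 18 ✓
Store=176: row 2 → Aisle = 11 ✓
Store=171: row 3 → Aisle = 27 ✓
Store=167: rows 4, 14 → Aisle = 24, 24 ✓
Store=180: row 5 → Aisle = 16 ✓
Store=185: row 6 → Aisle = 14 ✓
Store=169: row 7 → Aisle = 27 ✓
Store=179: rows 8, 11 → Aisle takes values {27, 21} — violation
Store=168: row 9 → Aisle = 18 ✓
Store=170: row 10 → Aisle = 20 ✓
Store=181: row 12 → Aisle = 29 ✓
Store=173: row 13 → Aisle = 13 ✓
The only Store value with inconsistent Aisle is Store=179.

179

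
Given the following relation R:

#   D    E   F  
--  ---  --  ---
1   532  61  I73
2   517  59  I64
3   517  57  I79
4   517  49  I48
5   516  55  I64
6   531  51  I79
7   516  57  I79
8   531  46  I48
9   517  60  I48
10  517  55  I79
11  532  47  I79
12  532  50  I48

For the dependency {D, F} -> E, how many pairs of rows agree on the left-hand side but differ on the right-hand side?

2

(D=517, F=I79): violating pairs (3,10) — 1 pair.
(D=517, F=I48): violating pairs (4,9) — 1 pair.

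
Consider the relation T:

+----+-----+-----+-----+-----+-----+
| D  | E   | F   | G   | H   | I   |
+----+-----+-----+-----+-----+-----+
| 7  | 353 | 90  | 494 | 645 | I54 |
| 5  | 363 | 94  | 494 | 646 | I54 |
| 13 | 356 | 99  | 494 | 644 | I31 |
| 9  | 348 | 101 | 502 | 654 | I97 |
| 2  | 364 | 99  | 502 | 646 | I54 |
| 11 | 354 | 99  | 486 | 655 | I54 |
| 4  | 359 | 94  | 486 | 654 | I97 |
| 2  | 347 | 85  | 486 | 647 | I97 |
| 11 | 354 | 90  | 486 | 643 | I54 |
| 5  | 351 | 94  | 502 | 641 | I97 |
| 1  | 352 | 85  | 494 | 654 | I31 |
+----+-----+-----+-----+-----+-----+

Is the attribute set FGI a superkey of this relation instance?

All 11 rows have distinct FGI values, so FGI → (all attributes) holds and FGI is a superkey.

Yes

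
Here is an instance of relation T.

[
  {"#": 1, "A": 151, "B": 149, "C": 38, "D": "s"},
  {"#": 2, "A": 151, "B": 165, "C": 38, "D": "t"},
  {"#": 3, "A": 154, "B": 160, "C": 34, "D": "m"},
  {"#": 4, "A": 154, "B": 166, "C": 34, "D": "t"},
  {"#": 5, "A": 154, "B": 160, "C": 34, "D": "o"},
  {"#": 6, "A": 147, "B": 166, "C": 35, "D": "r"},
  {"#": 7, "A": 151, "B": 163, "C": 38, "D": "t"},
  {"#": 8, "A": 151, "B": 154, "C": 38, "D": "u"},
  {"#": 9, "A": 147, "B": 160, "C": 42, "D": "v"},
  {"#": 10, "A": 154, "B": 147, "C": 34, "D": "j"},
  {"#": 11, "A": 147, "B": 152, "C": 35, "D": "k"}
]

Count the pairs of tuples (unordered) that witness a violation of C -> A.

C=38: all 4 rows agree on A — 0 pairs.
C=34: all 4 rows agree on A — 0 pairs.
C=35: all 2 rows agree on A — 0 pairs.

0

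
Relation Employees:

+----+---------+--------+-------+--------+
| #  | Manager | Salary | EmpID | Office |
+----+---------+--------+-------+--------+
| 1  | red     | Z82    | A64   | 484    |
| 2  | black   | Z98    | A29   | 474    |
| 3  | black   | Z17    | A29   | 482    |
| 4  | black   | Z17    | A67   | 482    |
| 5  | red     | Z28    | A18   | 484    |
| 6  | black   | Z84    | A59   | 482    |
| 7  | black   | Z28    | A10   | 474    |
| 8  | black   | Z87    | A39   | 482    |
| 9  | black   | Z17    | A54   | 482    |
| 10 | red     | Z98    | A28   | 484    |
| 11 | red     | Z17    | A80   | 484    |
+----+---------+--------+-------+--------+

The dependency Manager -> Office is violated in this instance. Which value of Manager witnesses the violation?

black

Manager=red: rows 1, 5, 10, 11 → Office = 484, 484, 484, 484 ✓
Manager=black: rows 2, 3, 4, 6, 7, 8, 9 → Office takes values {474, 482} — violation
The only Manager value with inconsistent Office is Manager=black.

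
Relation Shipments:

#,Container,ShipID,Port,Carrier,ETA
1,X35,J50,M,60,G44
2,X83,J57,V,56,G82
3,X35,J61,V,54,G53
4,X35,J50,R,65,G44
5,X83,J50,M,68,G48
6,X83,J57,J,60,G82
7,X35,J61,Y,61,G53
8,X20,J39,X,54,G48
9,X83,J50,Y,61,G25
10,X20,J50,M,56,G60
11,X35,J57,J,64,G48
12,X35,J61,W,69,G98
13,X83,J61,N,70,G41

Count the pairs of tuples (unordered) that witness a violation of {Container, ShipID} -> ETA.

3

(Container=X35, ShipID=J50): all 2 rows agree on ETA — 0 pairs.
(Container=X83, ShipID=J57): all 2 rows agree on ETA — 0 pairs.
(Container=X35, ShipID=J61): violating pairs (3,12), (7,12) — 2 pairs.
(Container=X83, ShipID=J50): violating pairs (5,9) — 1 pair.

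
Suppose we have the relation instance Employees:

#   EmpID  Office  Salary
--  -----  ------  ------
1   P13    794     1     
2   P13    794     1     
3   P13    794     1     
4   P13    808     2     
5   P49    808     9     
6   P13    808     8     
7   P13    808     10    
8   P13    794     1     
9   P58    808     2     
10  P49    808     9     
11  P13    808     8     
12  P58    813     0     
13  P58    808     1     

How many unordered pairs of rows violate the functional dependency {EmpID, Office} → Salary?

(EmpID=P13, Office=794): all 4 rows agree on Salary — 0 pairs.
(EmpID=P13, Office=808): violating pairs (4,6), (4,7), (4,11), (6,7), (7,11) — 5 pairs.
(EmpID=P49, Office=808): all 2 rows agree on Salary — 0 pairs.
(EmpID=P58, Office=808): violating pairs (9,13) — 1 pair.

6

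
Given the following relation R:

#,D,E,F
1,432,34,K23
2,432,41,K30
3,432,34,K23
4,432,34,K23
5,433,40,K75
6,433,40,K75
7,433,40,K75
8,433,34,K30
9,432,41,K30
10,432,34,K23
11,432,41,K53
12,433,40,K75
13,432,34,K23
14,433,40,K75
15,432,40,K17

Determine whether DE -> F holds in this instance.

(D=432, E=34): rows 1, 3, 4, 10, 13 → F = K23, K23, K23, K23, K23 ✓
(D=432, E=41): rows 2, 9, 11 → F takes values {K30, K53} — violation
(D=433, E=40): rows 5, 6, 7, 12, 14 → F = K75, K75, K75, K75, K75 ✓
(D=433, E=34): row 8 → F = K30 ✓
(D=432, E=40): row 15 → F = K17 ✓
Two rows agree on DE but differ on F, so DE -> F does not hold.

No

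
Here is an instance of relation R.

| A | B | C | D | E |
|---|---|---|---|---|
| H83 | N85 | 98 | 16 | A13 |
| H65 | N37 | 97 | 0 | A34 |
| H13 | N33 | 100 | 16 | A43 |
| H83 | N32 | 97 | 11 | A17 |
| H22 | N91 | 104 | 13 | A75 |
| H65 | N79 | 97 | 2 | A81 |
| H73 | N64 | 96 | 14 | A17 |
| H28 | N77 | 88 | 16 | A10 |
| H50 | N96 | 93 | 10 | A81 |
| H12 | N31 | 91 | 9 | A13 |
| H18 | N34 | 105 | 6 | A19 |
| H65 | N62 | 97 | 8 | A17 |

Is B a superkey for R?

All 12 rows have distinct B values, so B → (all attributes) holds and B is a superkey.

Yes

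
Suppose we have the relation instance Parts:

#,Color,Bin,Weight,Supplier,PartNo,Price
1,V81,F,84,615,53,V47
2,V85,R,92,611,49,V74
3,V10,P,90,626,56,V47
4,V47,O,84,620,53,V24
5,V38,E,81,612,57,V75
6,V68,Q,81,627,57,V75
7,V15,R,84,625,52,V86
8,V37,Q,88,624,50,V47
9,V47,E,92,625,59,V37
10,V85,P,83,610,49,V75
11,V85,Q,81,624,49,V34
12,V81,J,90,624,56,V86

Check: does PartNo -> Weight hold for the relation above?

PartNo=53: rows 1, 4 → Weight = 84, 84 ✓
PartNo=49: rows 2, 10, 11 → Weight takes values {92, 83, 81} — violation
PartNo=56: rows 3, 12 → Weight = 90, 90 ✓
PartNo=57: rows 5, 6 → Weight = 81, 81 ✓
PartNo=52: row 7 → Weight = 84 ✓
PartNo=50: row 8 → Weight = 88 ✓
PartNo=59: row 9 → Weight = 92 ✓
Two rows agree on PartNo but differ on Weight, so PartNo -> Weight does not hold.

No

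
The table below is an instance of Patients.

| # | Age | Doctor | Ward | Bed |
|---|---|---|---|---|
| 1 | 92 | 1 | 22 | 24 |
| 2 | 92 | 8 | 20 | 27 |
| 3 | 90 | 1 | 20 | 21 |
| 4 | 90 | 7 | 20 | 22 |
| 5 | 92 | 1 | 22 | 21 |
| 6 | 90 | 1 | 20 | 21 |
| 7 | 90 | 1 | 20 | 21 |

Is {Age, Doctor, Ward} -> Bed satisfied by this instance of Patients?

(Age=92, Doctor=1, Ward=22): rows 1, 5 → Bed takes values {24, 21} — violation
(Age=92, Doctor=8, Ward=20): row 2 → Bed = 27 ✓
(Age=90, Doctor=1, Ward=20): rows 3, 6, 7 → Bed = 21, 21, 21 ✓
(Age=90, Doctor=7, Ward=20): row 4 → Bed = 22 ✓
Two rows agree on {Age, Doctor, Ward} but differ on Bed, so {Age, Doctor, Ward} -> Bed does not hold.

No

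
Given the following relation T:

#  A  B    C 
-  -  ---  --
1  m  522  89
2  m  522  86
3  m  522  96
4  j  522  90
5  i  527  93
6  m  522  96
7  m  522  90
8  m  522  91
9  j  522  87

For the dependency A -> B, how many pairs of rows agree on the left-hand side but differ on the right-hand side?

0

A=m: all 6 rows agree on B — 0 pairs.
A=j: all 2 rows agree on B — 0 pairs.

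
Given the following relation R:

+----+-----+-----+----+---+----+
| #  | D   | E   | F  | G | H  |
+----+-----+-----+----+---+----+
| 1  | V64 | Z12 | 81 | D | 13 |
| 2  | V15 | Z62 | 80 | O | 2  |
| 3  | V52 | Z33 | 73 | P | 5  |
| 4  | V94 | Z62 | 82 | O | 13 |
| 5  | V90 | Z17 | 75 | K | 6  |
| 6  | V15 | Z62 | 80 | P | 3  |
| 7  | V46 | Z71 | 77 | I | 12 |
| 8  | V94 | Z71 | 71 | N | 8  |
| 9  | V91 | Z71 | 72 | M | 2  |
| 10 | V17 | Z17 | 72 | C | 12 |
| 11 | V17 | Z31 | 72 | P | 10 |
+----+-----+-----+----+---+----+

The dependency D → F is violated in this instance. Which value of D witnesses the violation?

V94

D=V64: row 1 → F = 81 ✓
D=V15: rows 2, 6 → F = 80, 80 ✓
D=V52: row 3 → F = 73 ✓
D=V94: rows 4, 8 → F takes values {82, 71} — violation
D=V90: row 5 → F = 75 ✓
D=V46: row 7 → F = 77 ✓
D=V91: row 9 → F = 72 ✓
D=V17: rows 10, 11 → F = 72, 72 ✓
The only D value with inconsistent F is D=V94.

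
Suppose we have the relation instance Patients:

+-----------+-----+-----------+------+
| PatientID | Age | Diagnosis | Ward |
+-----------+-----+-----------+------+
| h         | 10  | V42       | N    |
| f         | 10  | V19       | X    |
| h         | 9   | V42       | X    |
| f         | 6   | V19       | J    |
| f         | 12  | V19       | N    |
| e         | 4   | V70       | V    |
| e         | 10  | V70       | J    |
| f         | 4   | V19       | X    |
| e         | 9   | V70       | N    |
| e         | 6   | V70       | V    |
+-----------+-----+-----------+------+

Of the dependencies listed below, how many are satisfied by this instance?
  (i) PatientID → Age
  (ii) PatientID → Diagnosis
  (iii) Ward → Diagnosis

(i) PatientID → Age: PatientID=h: 2 rows → Age takes values {10, 9} — violation; PatientID=f: 4 rows → Age takes values {10, 6, 12, 4} — violation; PatientID=e: 4 rows → Age takes values {4, 10, 9, 6} — violation — fails.
(ii) PatientID → Diagnosis: every LHS value maps to a single RHS value — holds.
(iii) Ward → Diagnosis: Ward=N: 3 rows → Diagnosis takes values {V42, V19, V70} — violation; Ward=X: 3 rows → Diagnosis takes values {V19, V42} — violation; Ward=J: 2 rows → Diagnosis takes values {V19, V70} — violation — fails.
1 of the 3 dependencies holds.

1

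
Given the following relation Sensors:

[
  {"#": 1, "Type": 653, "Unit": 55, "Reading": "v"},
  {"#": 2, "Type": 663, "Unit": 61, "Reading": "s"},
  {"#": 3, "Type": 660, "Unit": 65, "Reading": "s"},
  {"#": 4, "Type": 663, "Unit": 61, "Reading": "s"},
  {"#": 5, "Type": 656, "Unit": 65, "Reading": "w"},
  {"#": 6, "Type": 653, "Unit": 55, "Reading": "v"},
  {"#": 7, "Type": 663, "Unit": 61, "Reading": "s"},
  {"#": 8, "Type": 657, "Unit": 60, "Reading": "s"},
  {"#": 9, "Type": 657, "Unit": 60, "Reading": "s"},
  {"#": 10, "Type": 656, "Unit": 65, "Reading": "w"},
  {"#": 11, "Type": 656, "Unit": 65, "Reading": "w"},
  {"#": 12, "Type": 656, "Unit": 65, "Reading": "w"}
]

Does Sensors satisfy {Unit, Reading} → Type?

Yes

(Unit=55, Reading=v): rows 1, 6 → Type = 653, 653 ✓
(Unit=61, Reading=s): rows 2, 4, 7 → Type = 663, 663, 663 ✓
(Unit=65, Reading=s): row 3 → Type = 660 ✓
(Unit=65, Reading=w): rows 5, 10, 11, 12 → Type = 656, 656, 656, 656 ✓
(Unit=60, Reading=s): rows 8, 9 → Type = 657, 657 ✓
Every {Unit, Reading} value is associated with a single Type value, so {Unit, Reading} → Type holds.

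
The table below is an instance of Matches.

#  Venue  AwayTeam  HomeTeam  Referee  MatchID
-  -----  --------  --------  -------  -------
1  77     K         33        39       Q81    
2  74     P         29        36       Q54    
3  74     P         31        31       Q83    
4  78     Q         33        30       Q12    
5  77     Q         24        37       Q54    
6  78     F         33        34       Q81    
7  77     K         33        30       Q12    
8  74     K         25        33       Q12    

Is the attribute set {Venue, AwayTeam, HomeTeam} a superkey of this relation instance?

No

Rows 1 and 7 have the same {Venue, AwayTeam, HomeTeam} value (Venue=77, AwayTeam=K, HomeTeam=33) but are distinct tuples, so {Venue, AwayTeam, HomeTeam} does not determine every attribute — not a superkey.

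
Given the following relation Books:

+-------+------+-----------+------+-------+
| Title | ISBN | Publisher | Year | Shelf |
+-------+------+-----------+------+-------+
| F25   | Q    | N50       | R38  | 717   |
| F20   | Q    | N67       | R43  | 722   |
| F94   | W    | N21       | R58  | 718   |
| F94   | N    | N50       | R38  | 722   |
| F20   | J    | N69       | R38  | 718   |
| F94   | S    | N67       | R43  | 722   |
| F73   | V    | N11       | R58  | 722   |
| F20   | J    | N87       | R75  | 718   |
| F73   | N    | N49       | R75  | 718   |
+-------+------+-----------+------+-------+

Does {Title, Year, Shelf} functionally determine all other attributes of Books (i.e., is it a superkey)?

Yes

All 9 rows have distinct {Title, Year, Shelf} values, so {Title, Year, Shelf} → (all attributes) holds and {Title, Year, Shelf} is a superkey.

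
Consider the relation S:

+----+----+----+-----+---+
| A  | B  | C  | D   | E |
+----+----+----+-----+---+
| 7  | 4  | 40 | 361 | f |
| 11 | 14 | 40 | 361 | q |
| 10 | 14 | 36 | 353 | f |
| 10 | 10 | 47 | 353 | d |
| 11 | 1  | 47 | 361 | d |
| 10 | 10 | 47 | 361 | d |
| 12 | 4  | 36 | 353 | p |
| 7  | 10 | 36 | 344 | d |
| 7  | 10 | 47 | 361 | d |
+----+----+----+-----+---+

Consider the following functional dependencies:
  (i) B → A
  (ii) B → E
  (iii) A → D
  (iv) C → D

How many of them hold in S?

(i) B → A: B=4: 2 rows → A takes values {7, 12} — violation; B=14: 2 rows → A takes values {11, 10} — violation; B=10: 4 rows → A takes values {10, 7} — violation — fails.
(ii) B → E: B=4: 2 rows → E takes values {f, p} — violation; B=14: 2 rows → E takes values {q, f} — violation — fails.
(iii) A → D: A=7: 3 rows → D takes values {361, 344} — violation; A=10: 3 rows → D takes values {353, 361} — violation — fails.
(iv) C → D: C=36: 3 rows → D takes values {353, 344} — violation; C=47: 4 rows → D takes values {353, 361} — violation — fails.
None of the 4 dependencies hold.

0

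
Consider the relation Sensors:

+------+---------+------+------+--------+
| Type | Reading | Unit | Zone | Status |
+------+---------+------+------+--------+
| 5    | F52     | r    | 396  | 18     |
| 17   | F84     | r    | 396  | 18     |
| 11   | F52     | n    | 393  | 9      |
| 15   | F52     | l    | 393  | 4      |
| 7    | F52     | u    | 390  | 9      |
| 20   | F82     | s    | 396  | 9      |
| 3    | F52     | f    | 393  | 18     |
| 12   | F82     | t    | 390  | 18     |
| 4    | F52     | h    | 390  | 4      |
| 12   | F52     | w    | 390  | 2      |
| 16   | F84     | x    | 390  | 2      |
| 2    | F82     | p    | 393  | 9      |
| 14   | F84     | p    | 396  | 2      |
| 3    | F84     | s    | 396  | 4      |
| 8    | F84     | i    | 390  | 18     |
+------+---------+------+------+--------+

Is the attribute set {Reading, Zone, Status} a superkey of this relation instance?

Yes

All 15 rows have distinct {Reading, Zone, Status} values, so {Reading, Zone, Status} → (all attributes) holds and {Reading, Zone, Status} is a superkey.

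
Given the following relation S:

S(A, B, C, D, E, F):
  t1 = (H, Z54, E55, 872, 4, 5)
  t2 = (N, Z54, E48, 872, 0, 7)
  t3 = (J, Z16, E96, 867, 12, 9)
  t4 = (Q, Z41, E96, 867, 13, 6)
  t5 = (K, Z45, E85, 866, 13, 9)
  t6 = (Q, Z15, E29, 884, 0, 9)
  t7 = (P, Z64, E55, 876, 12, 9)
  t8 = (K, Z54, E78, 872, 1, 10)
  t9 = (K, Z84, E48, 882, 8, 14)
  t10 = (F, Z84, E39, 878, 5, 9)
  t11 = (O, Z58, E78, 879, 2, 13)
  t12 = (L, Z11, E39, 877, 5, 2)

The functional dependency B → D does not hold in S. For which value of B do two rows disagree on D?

Z84

B=Z54: rows 1, 2, 8 → D = 872, 872, 872 ✓
B=Z16: row 3 → D = 867 ✓
B=Z41: row 4 → D = 867 ✓
B=Z45: row 5 → D = 866 ✓
B=Z15: row 6 → D = 884 ✓
B=Z64: row 7 → D = 876 ✓
B=Z84: rows 9, 10 → D takes values {882, 878} — violation
B=Z58: row 11 → D = 879 ✓
B=Z11: row 12 → D = 877 ✓
The only B value with inconsistent D is B=Z84.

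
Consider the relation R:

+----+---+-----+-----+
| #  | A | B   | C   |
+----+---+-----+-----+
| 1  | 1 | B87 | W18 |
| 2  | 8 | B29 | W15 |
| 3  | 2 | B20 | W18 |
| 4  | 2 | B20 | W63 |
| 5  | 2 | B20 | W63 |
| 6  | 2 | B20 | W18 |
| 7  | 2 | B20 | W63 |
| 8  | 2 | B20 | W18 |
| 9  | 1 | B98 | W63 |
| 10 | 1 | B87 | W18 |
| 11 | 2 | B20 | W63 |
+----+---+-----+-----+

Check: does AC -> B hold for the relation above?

Yes

(A=1, C=W18): rows 1, 10 → B = B87, B87 ✓
(A=8, C=W15): row 2 → B = B29 ✓
(A=2, C=W18): rows 3, 6, 8 → B = B20, B20, B20 ✓
(A=2, C=W63): rows 4, 5, 7, 11 → B = B20, B20, B20, B20 ✓
(A=1, C=W63): row 9 → B = B98 ✓
Every AC value is associated with a single B value, so AC -> B holds.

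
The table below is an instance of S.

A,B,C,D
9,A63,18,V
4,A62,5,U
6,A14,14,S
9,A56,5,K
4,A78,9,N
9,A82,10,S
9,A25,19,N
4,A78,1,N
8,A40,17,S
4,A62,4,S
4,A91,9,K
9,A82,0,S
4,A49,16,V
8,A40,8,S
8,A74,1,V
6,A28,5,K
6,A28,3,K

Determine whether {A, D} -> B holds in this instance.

(A=9, D=V): 1 row → B = A63 ✓
(A=4, D=U): 1 row → B = A62 ✓
(A=6, D=S): 1 row → B = A14 ✓
(A=9, D=K): 1 row → B = A56 ✓
(A=4, D=N): 2 rows → B = A78, A78 ✓
(A=9, D=S): 2 rows → B = A82, A82 ✓
(A=9, D=N): 1 row → B = A25 ✓
(A=8, D=S): 2 rows → B = A40, A40 ✓
(A=4, D=S): 1 row → B = A62 ✓
(A=4, D=K): 1 row → B = A91 ✓
(A=4, D=V): 1 row → B = A49 ✓
(A=8, D=V): 1 row → B = A74 ✓
(A=6, D=K): 2 rows → B = A28, A28 ✓
Every {A, D} value is associated with a single B value, so {A, D} -> B holds.

Yes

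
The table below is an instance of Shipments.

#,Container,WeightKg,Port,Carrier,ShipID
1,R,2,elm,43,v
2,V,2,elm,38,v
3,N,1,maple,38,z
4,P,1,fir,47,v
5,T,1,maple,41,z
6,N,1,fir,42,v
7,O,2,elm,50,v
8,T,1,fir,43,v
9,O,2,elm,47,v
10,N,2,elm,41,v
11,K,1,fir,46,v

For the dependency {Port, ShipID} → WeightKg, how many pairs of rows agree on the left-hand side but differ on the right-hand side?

0

(Port=elm, ShipID=v): all 5 rows agree on WeightKg — 0 pairs.
(Port=maple, ShipID=z): all 2 rows agree on WeightKg — 0 pairs.
(Port=fir, ShipID=v): all 4 rows agree on WeightKg — 0 pairs.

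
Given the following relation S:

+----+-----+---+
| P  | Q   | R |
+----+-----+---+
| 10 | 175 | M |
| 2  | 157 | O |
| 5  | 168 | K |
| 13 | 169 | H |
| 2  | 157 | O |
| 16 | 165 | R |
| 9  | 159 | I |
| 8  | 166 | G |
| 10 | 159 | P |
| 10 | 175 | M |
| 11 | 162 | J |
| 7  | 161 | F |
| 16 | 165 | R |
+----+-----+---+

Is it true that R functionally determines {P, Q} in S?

R=M: 2 rows → {P,Q} = (10, 175), (10, 175) ✓
R=O: 2 rows → {P,Q} = (2, 157), (2, 157) ✓
R=K: 1 row → {P,Q} = (5, 168) ✓
R=H: 1 row → {P,Q} = (13, 169) ✓
R=R: 2 rows → {P,Q} = (16, 165), (16, 165) ✓
R=I: 1 row → {P,Q} = (9, 159) ✓
R=G: 1 row → {P,Q} = (8, 166) ✓
R=P: 1 row → {P,Q} = (10, 159) ✓
R=J: 1 row → {P,Q} = (11, 162) ✓
R=F: 1 row → {P,Q} = (7, 161) ✓
Every R value is associated with a single {P, Q} value, so R -> {P, Q} holds.

Yes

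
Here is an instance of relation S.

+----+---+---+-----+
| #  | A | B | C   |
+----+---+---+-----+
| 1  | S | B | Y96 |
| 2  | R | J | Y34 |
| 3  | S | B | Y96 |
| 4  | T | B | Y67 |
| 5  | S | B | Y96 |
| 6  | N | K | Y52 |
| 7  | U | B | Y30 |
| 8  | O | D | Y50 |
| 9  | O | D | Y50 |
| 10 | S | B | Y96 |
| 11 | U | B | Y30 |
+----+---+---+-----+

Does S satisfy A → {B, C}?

A=S: rows 1, 3, 5, 10 → {B,C} = (B, Y96), (B, Y96), (B, Y96), (B, Y96) ✓
A=R: row 2 → {B,C} = (J, Y34) ✓
A=T: row 4 → {B,C} = (B, Y67) ✓
A=N: row 6 → {B,C} = (K, Y52) ✓
A=U: rows 7, 11 → {B,C} = (B, Y30), (B, Y30) ✓
A=O: rows 8, 9 → {B,C} = (D, Y50), (D, Y50) ✓
Every A value is associated with a single {B, C} value, so A → {B, C} holds.

Yes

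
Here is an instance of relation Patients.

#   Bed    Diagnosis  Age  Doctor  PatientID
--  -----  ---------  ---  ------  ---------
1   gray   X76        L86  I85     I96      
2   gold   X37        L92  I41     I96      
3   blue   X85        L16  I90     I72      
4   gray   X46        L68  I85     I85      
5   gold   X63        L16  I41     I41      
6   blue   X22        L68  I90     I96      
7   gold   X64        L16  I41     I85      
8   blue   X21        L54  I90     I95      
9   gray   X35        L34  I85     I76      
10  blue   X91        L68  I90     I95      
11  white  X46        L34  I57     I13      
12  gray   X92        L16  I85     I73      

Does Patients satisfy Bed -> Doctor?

Yes

Bed=gray: rows 1, 4, 9, 12 → Doctor = I85, I85, I85, I85 ✓
Bed=gold: rows 2, 5, 7 → Doctor = I41, I41, I41 ✓
Bed=blue: rows 3, 6, 8, 10 → Doctor = I90, I90, I90, I90 ✓
Bed=white: row 11 → Doctor = I57 ✓
Every Bed value is associated with a single Doctor value, so Bed -> Doctor holds.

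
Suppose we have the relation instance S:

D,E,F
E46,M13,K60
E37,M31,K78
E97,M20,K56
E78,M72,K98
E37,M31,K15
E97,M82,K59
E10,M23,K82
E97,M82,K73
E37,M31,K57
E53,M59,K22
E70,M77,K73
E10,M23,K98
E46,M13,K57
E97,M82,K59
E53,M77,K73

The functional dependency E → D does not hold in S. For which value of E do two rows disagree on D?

E=M13: 2 rows → D = E46, E46 ✓
E=M31: 3 rows → D = E37, E37, E37 ✓
E=M20: 1 row → D = E97 ✓
E=M72: 1 row → D = E78 ✓
E=M82: 3 rows → D = E97, E97, E97 ✓
E=M23: 2 rows → D = E10, E10 ✓
E=M59: 1 row → D = E53 ✓
E=M77: 2 rows → D takes values {E70, E53} — violation
The only E value with inconsistent D is E=M77.

M77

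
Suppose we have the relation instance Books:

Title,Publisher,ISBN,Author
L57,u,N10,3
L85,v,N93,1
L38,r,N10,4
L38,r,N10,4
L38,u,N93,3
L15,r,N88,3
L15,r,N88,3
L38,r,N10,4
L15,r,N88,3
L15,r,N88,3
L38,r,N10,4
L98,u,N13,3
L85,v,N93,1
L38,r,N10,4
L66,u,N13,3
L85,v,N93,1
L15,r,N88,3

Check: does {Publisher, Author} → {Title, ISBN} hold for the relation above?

(Publisher=u, Author=3): 4 rows → {Title,ISBN} takes values {(L57, N10), (L38, N93), (L98, N13), (L66, N13)} — violation
(Publisher=v, Author=1): 3 rows → {Title,ISBN} = (L85, N93), (L85, N93), (L85, N93) ✓
(Publisher=r, Author=4): 5 rows → {Title,ISBN} = (L38, N10), (L38, N10), (L38, N10), (L38, N10), (L38, N10) ✓
(Publisher=r, Author=3): 5 rows → {Title,ISBN} = (L15, N88), (L15, N88), (L15, N88), (L15, N88), (L15, N88) ✓
Two rows agree on {Publisher, Author} but differ on {Title, ISBN}, so {Publisher, Author} → {Title, ISBN} does not hold.

No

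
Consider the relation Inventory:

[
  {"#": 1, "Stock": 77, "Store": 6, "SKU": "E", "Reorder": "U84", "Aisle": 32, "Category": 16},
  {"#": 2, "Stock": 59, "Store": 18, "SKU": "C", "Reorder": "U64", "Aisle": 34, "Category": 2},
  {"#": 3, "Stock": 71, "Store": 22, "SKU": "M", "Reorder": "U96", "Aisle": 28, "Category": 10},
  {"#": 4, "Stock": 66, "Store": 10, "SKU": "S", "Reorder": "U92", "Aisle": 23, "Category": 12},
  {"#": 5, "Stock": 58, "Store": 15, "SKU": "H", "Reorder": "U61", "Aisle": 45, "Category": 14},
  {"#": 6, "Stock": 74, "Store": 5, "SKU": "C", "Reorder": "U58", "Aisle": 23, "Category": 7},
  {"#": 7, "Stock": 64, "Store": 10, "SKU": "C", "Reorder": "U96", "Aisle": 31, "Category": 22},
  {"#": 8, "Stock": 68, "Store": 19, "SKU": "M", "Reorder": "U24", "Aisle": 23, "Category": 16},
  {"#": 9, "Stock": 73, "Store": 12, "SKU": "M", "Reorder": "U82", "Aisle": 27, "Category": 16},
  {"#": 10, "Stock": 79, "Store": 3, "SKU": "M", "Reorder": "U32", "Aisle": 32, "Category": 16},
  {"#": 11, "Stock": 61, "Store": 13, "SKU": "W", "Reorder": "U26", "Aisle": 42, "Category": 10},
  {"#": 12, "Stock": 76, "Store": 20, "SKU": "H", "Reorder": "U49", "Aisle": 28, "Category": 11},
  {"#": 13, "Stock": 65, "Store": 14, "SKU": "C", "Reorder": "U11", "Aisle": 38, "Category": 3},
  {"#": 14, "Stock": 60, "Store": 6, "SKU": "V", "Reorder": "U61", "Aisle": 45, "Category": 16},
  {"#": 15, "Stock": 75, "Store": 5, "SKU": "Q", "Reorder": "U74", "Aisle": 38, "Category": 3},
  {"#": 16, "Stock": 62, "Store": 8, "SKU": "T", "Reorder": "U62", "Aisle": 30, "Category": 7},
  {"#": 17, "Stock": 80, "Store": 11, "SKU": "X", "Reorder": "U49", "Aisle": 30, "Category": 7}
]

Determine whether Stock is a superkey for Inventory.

All 17 rows have distinct Stock values, so Stock → (all attributes) holds and Stock is a superkey.

Yes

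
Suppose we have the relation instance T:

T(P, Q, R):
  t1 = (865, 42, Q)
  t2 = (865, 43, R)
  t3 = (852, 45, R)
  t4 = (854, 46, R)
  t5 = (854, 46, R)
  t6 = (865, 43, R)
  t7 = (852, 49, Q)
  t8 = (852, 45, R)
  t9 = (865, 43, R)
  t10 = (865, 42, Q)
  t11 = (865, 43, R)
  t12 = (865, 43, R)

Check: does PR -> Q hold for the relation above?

Yes

(P=865, R=Q): rows 1, 10 → Q = 42, 42 ✓
(P=865, R=R): rows 2, 6, 9, 11, 12 → Q = 43, 43, 43, 43, 43 ✓
(P=852, R=R): rows 3, 8 → Q = 45, 45 ✓
(P=854, R=R): rows 4, 5 → Q = 46, 46 ✓
(P=852, R=Q): row 7 → Q = 49 ✓
Every PR value is associated with a single Q value, so PR -> Q holds.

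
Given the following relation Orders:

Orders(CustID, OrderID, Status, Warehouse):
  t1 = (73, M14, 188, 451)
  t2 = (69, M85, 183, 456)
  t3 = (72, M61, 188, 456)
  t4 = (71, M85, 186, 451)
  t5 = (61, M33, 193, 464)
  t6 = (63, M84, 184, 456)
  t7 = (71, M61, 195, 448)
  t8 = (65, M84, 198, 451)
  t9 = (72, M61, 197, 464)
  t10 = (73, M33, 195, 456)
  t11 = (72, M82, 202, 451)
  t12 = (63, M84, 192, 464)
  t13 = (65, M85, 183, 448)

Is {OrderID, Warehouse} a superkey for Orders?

Yes

All 13 rows have distinct {OrderID, Warehouse} values, so {OrderID, Warehouse} → (all attributes) holds and {OrderID, Warehouse} is a superkey.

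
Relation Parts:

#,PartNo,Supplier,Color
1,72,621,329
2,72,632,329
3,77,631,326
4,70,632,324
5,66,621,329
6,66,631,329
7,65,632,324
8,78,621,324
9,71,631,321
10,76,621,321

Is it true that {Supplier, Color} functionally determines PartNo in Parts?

(Supplier=621, Color=329): rows 1, 5 → PartNo takes values {72, 66} — violation
(Supplier=632, Color=329): row 2 → PartNo = 72 ✓
(Supplier=631, Color=326): row 3 → PartNo = 77 ✓
(Supplier=632, Color=324): rows 4, 7 → PartNo takes values {70, 65} — violation
(Supplier=631, Color=329): row 6 → PartNo = 66 ✓
(Supplier=621, Color=324): row 8 → PartNo = 78 ✓
(Supplier=631, Color=321): row 9 → PartNo = 71 ✓
(Supplier=621, Color=321): row 10 → PartNo = 76 ✓
Two rows agree on {Supplier, Color} but differ on PartNo, so {Supplier, Color} → PartNo does not hold.

No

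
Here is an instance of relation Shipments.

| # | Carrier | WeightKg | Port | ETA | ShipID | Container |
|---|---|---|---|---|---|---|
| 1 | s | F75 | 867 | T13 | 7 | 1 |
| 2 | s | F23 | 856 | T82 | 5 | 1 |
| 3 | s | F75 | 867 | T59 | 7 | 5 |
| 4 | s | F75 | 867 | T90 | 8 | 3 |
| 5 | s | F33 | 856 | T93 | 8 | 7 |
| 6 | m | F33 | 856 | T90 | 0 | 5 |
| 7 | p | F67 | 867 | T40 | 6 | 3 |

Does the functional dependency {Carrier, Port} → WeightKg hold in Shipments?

No

(Carrier=s, Port=867): rows 1, 3, 4 → WeightKg = F75, F75, F75 ✓
(Carrier=s, Port=856): rows 2, 5 → WeightKg takes values {F23, F33} — violation
(Carrier=m, Port=856): row 6 → WeightKg = F33 ✓
(Carrier=p, Port=867): row 7 → WeightKg = F67 ✓
Two rows agree on {Carrier, Port} but differ on WeightKg, so {Carrier, Port} → WeightKg does not hold.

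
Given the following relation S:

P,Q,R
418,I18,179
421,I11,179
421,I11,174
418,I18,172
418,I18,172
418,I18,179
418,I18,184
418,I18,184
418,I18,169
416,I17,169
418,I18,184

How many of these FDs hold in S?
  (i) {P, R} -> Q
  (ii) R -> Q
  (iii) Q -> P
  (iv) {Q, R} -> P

3

(i) {P, R} -> Q: every LHS value maps to a single RHS value — holds.
(ii) R -> Q: R=179: 3 rows → Q takes values {I18, I11} — violation; R=169: 2 rows → Q takes values {I18, I17} — violation — fails.
(iii) Q -> P: every LHS value maps to a single RHS value — holds.
(iv) {Q, R} -> P: every LHS value maps to a single RHS value — holds.
3 of the 4 dependencies hold.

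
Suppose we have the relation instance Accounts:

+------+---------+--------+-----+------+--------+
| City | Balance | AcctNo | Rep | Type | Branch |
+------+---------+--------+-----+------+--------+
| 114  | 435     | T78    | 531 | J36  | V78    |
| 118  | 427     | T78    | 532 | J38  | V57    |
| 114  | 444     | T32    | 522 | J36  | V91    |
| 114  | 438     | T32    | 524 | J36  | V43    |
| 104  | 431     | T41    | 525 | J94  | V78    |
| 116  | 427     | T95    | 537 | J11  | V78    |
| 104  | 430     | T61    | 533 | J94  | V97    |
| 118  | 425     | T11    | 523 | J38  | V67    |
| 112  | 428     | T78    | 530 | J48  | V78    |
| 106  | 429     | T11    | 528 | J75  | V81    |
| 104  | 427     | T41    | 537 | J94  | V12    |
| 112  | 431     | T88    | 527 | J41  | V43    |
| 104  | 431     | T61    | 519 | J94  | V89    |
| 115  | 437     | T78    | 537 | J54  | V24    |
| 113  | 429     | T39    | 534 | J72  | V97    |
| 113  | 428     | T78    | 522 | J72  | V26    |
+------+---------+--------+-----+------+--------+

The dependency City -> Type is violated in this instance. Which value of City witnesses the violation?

City=114: 3 rows → Type = J36, J36, J36 ✓
City=118: 2 rows → Type = J38, J38 ✓
City=104: 4 rows → Type = J94, J94, J94, J94 ✓
City=116: 1 row → Type = J11 ✓
City=112: 2 rows → Type takes values {J48, J41} — violation
City=106: 1 row → Type = J75 ✓
City=115: 1 row → Type = J54 ✓
City=113: 2 rows → Type = J72, J72 ✓
The only City value with inconsistent Type is City=112.

112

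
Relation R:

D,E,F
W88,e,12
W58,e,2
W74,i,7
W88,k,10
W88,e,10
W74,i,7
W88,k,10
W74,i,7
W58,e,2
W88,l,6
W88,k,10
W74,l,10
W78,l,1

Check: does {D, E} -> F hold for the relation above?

(D=W88, E=e): 2 rows → F takes values {12, 10} — violation
(D=W58, E=e): 2 rows → F = 2, 2 ✓
(D=W74, E=i): 3 rows → F = 7, 7, 7 ✓
(D=W88, E=k): 3 rows → F = 10, 10, 10 ✓
(D=W88, E=l): 1 row → F = 6 ✓
(D=W74, E=l): 1 row → F = 10 ✓
(D=W78, E=l): 1 row → F = 1 ✓
Two rows agree on {D, E} but differ on F, so {D, E} -> F does not hold.

No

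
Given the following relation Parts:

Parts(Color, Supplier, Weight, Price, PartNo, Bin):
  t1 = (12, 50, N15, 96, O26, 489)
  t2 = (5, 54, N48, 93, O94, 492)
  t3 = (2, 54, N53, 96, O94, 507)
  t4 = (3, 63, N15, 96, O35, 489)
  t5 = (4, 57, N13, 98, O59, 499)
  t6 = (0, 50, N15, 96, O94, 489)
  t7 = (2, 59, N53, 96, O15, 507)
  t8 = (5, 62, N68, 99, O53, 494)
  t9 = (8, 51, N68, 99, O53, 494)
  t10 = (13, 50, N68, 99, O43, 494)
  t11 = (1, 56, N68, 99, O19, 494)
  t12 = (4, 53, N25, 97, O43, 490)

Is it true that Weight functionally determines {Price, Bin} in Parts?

Yes

Weight=N15: rows 1, 4, 6 → {Price,Bin} = (96, 489), (96, 489), (96, 489) ✓
Weight=N48: row 2 → {Price,Bin} = (93, 492) ✓
Weight=N53: rows 3, 7 → {Price,Bin} = (96, 507), (96, 507) ✓
Weight=N13: row 5 → {Price,Bin} = (98, 499) ✓
Weight=N68: rows 8, 9, 10, 11 → {Price,Bin} = (99, 494), (99, 494), (99, 494), (99, 494) ✓
Weight=N25: row 12 → {Price,Bin} = (97, 490) ✓
Every Weight value is associated with a single {Price, Bin} value, so Weight → {Price, Bin} holds.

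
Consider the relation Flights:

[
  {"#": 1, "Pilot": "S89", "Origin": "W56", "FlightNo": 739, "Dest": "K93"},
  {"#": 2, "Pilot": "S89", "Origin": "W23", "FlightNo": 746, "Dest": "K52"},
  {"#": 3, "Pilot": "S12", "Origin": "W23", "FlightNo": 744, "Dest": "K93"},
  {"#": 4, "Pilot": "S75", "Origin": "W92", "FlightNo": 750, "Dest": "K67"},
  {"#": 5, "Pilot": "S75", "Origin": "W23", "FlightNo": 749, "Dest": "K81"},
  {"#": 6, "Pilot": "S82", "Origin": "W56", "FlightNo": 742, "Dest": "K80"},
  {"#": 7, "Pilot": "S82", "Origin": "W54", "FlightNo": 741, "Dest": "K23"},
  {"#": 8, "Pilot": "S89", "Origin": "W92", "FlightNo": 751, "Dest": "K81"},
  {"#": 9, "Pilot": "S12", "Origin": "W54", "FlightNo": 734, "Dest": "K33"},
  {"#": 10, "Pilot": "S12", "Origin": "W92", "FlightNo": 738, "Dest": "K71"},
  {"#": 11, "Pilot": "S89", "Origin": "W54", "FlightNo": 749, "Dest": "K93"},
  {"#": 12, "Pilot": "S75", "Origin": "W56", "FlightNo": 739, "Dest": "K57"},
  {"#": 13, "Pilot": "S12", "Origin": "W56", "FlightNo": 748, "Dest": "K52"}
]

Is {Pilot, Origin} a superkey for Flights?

All 13 rows have distinct {Pilot, Origin} values, so {Pilot, Origin} → (all attributes) holds and {Pilot, Origin} is a superkey.

Yes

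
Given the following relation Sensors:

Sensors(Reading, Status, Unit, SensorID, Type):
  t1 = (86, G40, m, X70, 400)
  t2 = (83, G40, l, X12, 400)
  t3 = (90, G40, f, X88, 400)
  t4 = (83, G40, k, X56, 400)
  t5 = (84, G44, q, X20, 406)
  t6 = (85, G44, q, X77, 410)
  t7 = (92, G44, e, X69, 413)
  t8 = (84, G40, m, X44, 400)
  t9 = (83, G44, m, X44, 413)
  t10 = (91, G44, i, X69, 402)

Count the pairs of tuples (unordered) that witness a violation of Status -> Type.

Status=G40: all 5 rows agree on Type — 0 pairs.
Status=G44: violating pairs (5,6), (5,7), (5,9), (5,10), (6,7), (6,9), (6,10), (7,10), (9,10) — 9 pairs.

9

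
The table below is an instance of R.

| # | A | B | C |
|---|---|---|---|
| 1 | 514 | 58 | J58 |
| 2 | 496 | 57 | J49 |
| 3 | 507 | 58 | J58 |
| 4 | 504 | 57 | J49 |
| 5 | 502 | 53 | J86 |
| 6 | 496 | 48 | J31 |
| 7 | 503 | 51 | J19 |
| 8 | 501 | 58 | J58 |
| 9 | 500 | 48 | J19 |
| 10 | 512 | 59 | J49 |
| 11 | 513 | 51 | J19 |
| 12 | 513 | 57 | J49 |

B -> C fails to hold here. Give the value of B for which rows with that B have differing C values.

48

B=58: rows 1, 3, 8 → C = J58, J58, J58 ✓
B=57: rows 2, 4, 12 → C = J49, J49, J49 ✓
B=53: row 5 → C = J86 ✓
B=48: rows 6, 9 → C takes values {J31, J19} — violation
B=51: rows 7, 11 → C = J19, J19 ✓
B=59: row 10 → C = J49 ✓
The only B value with inconsistent C is B=48.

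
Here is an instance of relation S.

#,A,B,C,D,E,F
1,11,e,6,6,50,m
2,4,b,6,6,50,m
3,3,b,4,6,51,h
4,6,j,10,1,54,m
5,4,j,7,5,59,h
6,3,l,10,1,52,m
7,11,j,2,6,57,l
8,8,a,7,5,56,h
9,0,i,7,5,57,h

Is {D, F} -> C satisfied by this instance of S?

(D=6, F=m): rows 1, 2 → C = 6, 6 ✓
(D=6, F=h): row 3 → C = 4 ✓
(D=1, F=m): rows 4, 6 → C = 10, 10 ✓
(D=5, F=h): rows 5, 8, 9 → C = 7, 7, 7 ✓
(D=6, F=l): row 7 → C = 2 ✓
Every {D, F} value is associated with a single C value, so {D, F} -> C holds.

Yes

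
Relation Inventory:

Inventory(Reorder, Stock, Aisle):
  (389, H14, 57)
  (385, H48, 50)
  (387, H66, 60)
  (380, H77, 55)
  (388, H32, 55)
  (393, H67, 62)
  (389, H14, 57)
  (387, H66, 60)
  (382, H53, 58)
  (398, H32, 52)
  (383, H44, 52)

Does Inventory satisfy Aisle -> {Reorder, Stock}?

Aisle=57: 2 rows → {Reorder,Stock} = (389, H14), (389, H14) ✓
Aisle=50: 1 row → {Reorder,Stock} = (385, H48) ✓
Aisle=60: 2 rows → {Reorder,Stock} = (387, H66), (387, H66) ✓
Aisle=55: 2 rows → {Reorder,Stock} takes values {(380, H77), (388, H32)} — violation
Aisle=62: 1 row → {Reorder,Stock} = (393, H67) ✓
Aisle=58: 1 row → {Reorder,Stock} = (382, H53) ✓
Aisle=52: 2 rows → {Reorder,Stock} takes values {(398, H32), (383, H44)} — violation
Two rows agree on Aisle but differ on {Reorder, Stock}, so Aisle -> {Reorder, Stock} does not hold.

No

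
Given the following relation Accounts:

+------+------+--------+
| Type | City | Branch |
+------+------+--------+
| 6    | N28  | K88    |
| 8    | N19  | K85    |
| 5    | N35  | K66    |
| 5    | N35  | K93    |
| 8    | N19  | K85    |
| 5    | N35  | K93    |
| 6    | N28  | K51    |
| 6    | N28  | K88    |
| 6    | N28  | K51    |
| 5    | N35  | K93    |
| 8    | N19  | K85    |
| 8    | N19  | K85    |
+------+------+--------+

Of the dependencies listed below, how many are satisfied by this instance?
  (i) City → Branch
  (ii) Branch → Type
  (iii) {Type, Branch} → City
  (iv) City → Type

3

(i) City → Branch: City=N28: 4 rows → Branch takes values {K88, K51} — violation; City=N35: 4 rows → Branch takes values {K66, K93} — violation — fails.
(ii) Branch → Type: every LHS value maps to a single RHS value — holds.
(iii) {Type, Branch} → City: every LHS value maps to a single RHS value — holds.
(iv) City → Type: every LHS value maps to a single RHS value — holds.
3 of the 4 dependencies hold.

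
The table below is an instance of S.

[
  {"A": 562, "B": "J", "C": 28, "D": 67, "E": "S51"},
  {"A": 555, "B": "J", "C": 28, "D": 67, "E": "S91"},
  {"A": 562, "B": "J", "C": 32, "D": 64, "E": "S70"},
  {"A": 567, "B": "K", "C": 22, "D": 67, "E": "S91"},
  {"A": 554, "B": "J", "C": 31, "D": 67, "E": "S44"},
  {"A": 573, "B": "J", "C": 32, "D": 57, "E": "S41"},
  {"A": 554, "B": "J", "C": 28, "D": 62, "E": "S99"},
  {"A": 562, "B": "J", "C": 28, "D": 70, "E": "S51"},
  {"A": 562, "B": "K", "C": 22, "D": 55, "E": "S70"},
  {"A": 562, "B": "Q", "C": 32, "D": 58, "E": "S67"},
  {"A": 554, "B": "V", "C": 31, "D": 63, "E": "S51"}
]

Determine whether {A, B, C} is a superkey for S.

No

Two distinct rows share (A=562, B=J, C=28), so {A, B, C} does not determine every attribute — not a superkey.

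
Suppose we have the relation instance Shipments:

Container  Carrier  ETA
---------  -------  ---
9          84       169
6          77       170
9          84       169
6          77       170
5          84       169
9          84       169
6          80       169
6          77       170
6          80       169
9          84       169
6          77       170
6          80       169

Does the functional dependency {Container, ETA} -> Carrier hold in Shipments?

Yes

(Container=9, ETA=169): 4 rows → Carrier = 84, 84, 84, 84 ✓
(Container=6, ETA=170): 4 rows → Carrier = 77, 77, 77, 77 ✓
(Container=5, ETA=169): 1 row → Carrier = 84 ✓
(Container=6, ETA=169): 3 rows → Carrier = 80, 80, 80 ✓
Every {Container, ETA} value is associated with a single Carrier value, so {Container, ETA} -> Carrier holds.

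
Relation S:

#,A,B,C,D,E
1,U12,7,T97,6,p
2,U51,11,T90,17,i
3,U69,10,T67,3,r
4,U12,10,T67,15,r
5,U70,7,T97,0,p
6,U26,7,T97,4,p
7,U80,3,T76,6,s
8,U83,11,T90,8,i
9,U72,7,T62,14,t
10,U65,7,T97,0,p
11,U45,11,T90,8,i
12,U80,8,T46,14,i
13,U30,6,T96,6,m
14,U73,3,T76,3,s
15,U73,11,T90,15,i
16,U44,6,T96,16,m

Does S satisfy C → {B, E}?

Yes

C=T97: rows 1, 5, 6, 10 → {B,E} = (7, p), (7, p), (7, p), (7, p) ✓
C=T90: rows 2, 8, 11, 15 → {B,E} = (11, i), (11, i), (11, i), (11, i) ✓
C=T67: rows 3, 4 → {B,E} = (10, r), (10, r) ✓
C=T76: rows 7, 14 → {B,E} = (3, s), (3, s) ✓
C=T62: row 9 → {B,E} = (7, t) ✓
C=T46: row 12 → {B,E} = (8, i) ✓
C=T96: rows 13, 16 → {B,E} = (6, m), (6, m) ✓
Every C value is associated with a single {B, E} value, so C → {B, E} holds.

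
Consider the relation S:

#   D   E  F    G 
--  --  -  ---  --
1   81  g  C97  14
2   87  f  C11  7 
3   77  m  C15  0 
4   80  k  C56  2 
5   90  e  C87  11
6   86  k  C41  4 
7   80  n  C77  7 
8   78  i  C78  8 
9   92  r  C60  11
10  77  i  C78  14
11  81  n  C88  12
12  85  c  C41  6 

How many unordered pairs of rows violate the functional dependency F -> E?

F=C41: violating pairs (6,12) — 1 pair.
F=C78: all 2 rows agree on E — 0 pairs.

1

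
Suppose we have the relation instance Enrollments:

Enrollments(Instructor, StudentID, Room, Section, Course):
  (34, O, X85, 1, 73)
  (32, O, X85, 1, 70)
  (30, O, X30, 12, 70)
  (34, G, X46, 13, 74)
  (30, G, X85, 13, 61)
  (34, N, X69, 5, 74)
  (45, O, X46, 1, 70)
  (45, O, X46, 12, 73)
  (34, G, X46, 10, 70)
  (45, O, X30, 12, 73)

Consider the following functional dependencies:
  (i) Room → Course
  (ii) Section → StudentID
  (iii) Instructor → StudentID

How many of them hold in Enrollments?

(i) Room → Course: Room=X85: 3 rows → Course takes values {73, 70, 61} — violation; Room=X30: 2 rows → Course takes values {70, 73} — violation; Room=X46: 4 rows → Course takes values {74, 70, 73} — violation — fails.
(ii) Section → StudentID: every LHS value maps to a single RHS value — holds.
(iii) Instructor → StudentID: Instructor=34: 4 rows → StudentID takes values {O, G, N} — violation; Instructor=30: 2 rows → StudentID takes values {O, G} — violation — fails.
1 of the 3 dependencies holds.

1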